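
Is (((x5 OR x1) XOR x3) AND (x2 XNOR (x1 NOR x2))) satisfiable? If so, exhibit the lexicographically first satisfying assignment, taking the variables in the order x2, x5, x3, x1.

x2=0, x5=0, x3=0, x1=1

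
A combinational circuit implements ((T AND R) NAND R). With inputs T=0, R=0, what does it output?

Substituting: ((0 AND 0) NAND 0)
= 1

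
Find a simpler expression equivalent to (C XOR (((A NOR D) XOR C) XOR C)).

By XOR self-cancellation ((E XOR v) XOR v = E):
= ((A NOR D) XOR C)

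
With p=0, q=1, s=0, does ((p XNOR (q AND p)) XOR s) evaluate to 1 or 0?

Substituting: ((0 XNOR (1 AND 0)) XOR 0)
= 1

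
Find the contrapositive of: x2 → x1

Contrapositive: NOT x1 → NOT x2
Note: A statement and its contrapositive are logically equivalent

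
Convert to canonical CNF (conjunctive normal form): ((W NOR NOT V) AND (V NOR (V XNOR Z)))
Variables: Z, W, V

(Z OR W OR V) AND (Z OR W OR NOT V) AND (Z OR NOT W OR V) AND (Z OR NOT W OR NOT V) AND (NOT Z OR W OR V) AND (NOT Z OR W OR NOT V) AND (NOT Z OR NOT W OR V) AND (NOT Z OR NOT W OR NOT V)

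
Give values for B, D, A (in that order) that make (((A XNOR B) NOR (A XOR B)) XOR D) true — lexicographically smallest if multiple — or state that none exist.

B=0, D=1, A=0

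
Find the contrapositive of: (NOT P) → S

Contrapositive: NOT S → P
Note: A statement and its contrapositive are logically equivalent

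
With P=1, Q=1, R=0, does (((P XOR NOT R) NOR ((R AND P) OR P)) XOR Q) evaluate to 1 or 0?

Substituting: (((1 XOR NOT 0) NOR ((0 AND 1) OR 1)) XOR 1)
= 1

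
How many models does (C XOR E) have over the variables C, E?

Satisfying assignments: (0,1), (1,0)
Count: 2 out of 4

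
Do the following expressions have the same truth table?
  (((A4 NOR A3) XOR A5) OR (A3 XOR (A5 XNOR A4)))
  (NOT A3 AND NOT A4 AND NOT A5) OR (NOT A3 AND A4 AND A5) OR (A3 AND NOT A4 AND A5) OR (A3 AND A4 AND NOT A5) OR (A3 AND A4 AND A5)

Yes, they are equivalent — the two output columns agree on all 8 assignments:
A3 | A4 | A5 | Expression 1 | Expression 2
------------------------------------------
0 | 0 | 0 | 1 | 1
0 | 0 | 1 | 0 | 0
0 | 1 | 0 | 0 | 0
0 | 1 | 1 | 1 | 1
1 | 0 | 0 | 0 | 0
1 | 0 | 1 | 1 | 1
1 | 1 | 0 | 1 | 1
1 | 1 | 1 | 1 | 1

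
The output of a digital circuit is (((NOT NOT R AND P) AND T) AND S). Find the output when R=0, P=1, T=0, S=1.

Substituting: (((NOT NOT 0 AND 1) AND 0) AND 1)
= 0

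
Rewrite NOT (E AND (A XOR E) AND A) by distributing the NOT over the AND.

NOT E OR NOT (A XOR E) OR NOT A
De Morgan's: NOT(AND of terms) = OR of negations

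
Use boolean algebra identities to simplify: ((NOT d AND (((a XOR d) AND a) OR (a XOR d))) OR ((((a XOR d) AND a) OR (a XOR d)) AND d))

By distribution ((E AND v) OR (E AND NOT v) = E) then absorption (E OR (E AND v) = E):
= (a XOR d)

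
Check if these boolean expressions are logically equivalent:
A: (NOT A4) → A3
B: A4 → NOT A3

No, Inverse is not equivalent to original (counterexample: A4=0, A3=0, A1=0)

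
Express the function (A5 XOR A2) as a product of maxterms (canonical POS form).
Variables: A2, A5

ΠM(0, 3) = (A2 OR A5) AND (NOT A2 OR NOT A5)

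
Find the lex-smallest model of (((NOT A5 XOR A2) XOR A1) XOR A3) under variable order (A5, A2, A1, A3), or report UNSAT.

A5=0, A2=0, A1=0, A3=0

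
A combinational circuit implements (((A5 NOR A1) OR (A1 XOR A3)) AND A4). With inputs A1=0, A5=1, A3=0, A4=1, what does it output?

Substituting: (((1 NOR 0) OR (0 XOR 0)) AND 1)
= 0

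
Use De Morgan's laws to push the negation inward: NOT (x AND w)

NOT x OR NOT w
De Morgan's: NOT(AND of terms) = OR of negations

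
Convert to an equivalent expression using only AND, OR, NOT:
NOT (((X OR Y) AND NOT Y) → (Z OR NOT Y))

((X OR Y) AND NOT Y) AND NOT (Z OR NOT Y)
(Negated implication: NOT(A → B) = A AND NOT B)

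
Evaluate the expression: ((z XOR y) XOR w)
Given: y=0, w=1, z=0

Substituting: ((0 XOR 0) XOR 1)
= 1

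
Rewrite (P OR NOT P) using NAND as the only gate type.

((P NAND P) NAND ((P NAND P) NAND (P NAND P)))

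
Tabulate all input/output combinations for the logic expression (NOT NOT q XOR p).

q | p | Output
--------------
0 | 0 | 0
0 | 1 | 1
1 | 0 | 1
1 | 1 | 0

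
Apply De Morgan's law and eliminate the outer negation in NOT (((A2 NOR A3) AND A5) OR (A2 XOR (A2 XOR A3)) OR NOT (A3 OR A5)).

NOT ((A2 NOR A3) AND A5) AND NOT (A2 XOR (A2 XOR A3)) AND (A3 OR A5)
De Morgan's: NOT(OR of terms) = AND of negations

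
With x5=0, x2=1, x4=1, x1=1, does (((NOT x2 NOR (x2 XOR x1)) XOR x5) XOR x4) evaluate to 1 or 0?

Substituting: (((NOT 1 NOR (1 XOR 1)) XOR 0) XOR 1)
= 0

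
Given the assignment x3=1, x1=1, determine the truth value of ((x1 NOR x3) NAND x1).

Substituting: ((1 NOR 1) NAND 1)
= 1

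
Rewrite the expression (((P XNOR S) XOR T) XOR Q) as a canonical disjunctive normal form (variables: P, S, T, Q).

(NOT P AND NOT S AND NOT T AND NOT Q) OR (NOT P AND NOT S AND T AND Q) OR (NOT P AND S AND NOT T AND Q) OR (NOT P AND S AND T AND NOT Q) OR (P AND NOT S AND NOT T AND Q) OR (P AND NOT S AND T AND NOT Q) OR (P AND S AND NOT T AND NOT Q) OR (P AND S AND T AND Q)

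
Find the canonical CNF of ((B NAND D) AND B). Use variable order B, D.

(B OR D) AND (B OR NOT D) AND (NOT B OR NOT D)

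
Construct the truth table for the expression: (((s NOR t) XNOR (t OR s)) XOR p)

p | t | s | Output
------------------
0 | 0 | 0 | 0
0 | 0 | 1 | 0
0 | 1 | 0 | 0
0 | 1 | 1 | 0
1 | 0 | 0 | 1
1 | 0 | 1 | 1
1 | 1 | 0 | 1
1 | 1 | 1 | 1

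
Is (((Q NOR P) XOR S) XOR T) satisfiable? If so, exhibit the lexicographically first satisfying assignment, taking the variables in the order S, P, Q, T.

S=0, P=0, Q=0, T=0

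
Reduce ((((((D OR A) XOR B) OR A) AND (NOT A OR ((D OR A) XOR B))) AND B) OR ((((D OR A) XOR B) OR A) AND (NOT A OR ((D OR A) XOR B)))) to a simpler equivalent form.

By absorption (E OR (E AND v) = E) then distribution ((E OR v) AND (E OR NOT v) = E):
= ((D OR A) XOR B)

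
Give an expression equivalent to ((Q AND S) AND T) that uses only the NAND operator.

((((Q NAND S) NAND (Q NAND S)) NAND T) NAND (((Q NAND S) NAND (Q NAND S)) NAND T))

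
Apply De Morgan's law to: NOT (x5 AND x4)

NOT x5 OR NOT x4
De Morgan's: NOT(AND of terms) = OR of negations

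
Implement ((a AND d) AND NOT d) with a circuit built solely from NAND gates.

((((a NAND d) NAND (a NAND d)) NAND (d NAND d)) NAND (((a NAND d) NAND (a NAND d)) NAND (d NAND d)))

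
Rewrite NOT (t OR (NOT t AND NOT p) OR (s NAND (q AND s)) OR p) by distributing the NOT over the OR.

NOT t AND NOT (NOT t AND NOT p) AND NOT (s NAND (q AND s)) AND NOT p
De Morgan's: NOT(OR of terms) = AND of negations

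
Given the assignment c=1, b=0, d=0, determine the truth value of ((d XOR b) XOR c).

Substituting: ((0 XOR 0) XOR 1)
= 1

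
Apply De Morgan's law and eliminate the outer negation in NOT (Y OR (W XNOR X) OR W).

NOT Y AND NOT (W XNOR X) AND NOT W
De Morgan's: NOT(OR of terms) = AND of negations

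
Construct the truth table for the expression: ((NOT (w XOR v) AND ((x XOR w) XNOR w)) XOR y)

w | y | v | x | Output
----------------------
0 | 0 | 0 | 0 | 1
0 | 0 | 0 | 1 | 0
0 | 0 | 1 | 0 | 0
0 | 0 | 1 | 1 | 0
0 | 1 | 0 | 0 | 0
0 | 1 | 0 | 1 | 1
0 | 1 | 1 | 0 | 1
0 | 1 | 1 | 1 | 1
1 | 0 | 0 | 0 | 0
1 | 0 | 0 | 1 | 0
1 | 0 | 1 | 0 | 1
1 | 0 | 1 | 1 | 0
1 | 1 | 0 | 0 | 1
1 | 1 | 0 | 1 | 1
1 | 1 | 1 | 0 | 0
1 | 1 | 1 | 1 | 1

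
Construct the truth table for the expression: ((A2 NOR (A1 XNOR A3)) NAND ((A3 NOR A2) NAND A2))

A1 | A2 | A3 | Output
---------------------
0 | 0 | 0 | 1
0 | 0 | 1 | 0
0 | 1 | 0 | 1
0 | 1 | 1 | 1
1 | 0 | 0 | 0
1 | 0 | 1 | 1
1 | 1 | 0 | 1
1 | 1 | 1 | 1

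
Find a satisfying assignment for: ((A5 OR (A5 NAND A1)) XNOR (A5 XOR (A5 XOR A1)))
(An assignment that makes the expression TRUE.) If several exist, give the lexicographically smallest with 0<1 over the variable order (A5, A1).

A5=0, A1=1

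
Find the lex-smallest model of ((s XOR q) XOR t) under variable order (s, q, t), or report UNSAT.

s=0, q=0, t=1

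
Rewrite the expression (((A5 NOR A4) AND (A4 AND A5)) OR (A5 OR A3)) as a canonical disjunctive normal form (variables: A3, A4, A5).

(NOT A3 AND NOT A4 AND A5) OR (NOT A3 AND A4 AND A5) OR (A3 AND NOT A4 AND NOT A5) OR (A3 AND NOT A4 AND A5) OR (A3 AND A4 AND NOT A5) OR (A3 AND A4 AND A5)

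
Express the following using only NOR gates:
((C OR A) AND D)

((((C NOR A) NOR (C NOR A)) NOR ((C NOR A) NOR (C NOR A))) NOR (D NOR D))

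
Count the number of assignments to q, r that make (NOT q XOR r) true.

Satisfying assignments: (0,0), (1,1)
Count: 2 out of 4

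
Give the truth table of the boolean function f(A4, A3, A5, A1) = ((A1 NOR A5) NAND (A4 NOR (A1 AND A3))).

A4 | A3 | A5 | A1 | Output
--------------------------
0 | 0 | 0 | 0 | 0
0 | 0 | 0 | 1 | 1
0 | 0 | 1 | 0 | 1
0 | 0 | 1 | 1 | 1
0 | 1 | 0 | 0 | 0
0 | 1 | 0 | 1 | 1
0 | 1 | 1 | 0 | 1
0 | 1 | 1 | 1 | 1
1 | 0 | 0 | 0 | 1
1 | 0 | 0 | 1 | 1
1 | 0 | 1 | 0 | 1
1 | 0 | 1 | 1 | 1
1 | 1 | 0 | 0 | 1
1 | 1 | 0 | 1 | 1
1 | 1 | 1 | 0 | 1
1 | 1 | 1 | 1 | 1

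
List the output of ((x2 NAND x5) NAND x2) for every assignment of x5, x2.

x5 | x2 | Output
----------------
0 | 0 | 1
0 | 1 | 0
1 | 0 | 1
1 | 1 | 1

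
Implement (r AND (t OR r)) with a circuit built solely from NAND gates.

((r NAND ((t NAND t) NAND (r NAND r))) NAND (r NAND ((t NAND t) NAND (r NAND r))))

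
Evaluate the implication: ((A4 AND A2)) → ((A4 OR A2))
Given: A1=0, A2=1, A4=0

Antecedent ((A4 AND A2)) = 0; consequent ((A4 OR A2)) = 1.
0 → 1 = 1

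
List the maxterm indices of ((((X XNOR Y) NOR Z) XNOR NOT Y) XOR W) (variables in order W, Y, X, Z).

ΠM(0, 1, 3, 4, 10, 13, 14, 15) = (W OR Y OR X OR Z) AND (W OR Y OR X OR NOT Z) AND (W OR Y OR NOT X OR NOT Z) AND (W OR NOT Y OR X OR Z) AND (NOT W OR Y OR NOT X OR Z) AND (NOT W OR NOT Y OR X OR NOT Z) AND (NOT W OR NOT Y OR NOT X OR Z) AND (NOT W OR NOT Y OR NOT X OR NOT Z)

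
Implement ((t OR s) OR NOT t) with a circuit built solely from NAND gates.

((((t NAND t) NAND (s NAND s)) NAND ((t NAND t) NAND (s NAND s))) NAND ((t NAND t) NAND (t NAND t)))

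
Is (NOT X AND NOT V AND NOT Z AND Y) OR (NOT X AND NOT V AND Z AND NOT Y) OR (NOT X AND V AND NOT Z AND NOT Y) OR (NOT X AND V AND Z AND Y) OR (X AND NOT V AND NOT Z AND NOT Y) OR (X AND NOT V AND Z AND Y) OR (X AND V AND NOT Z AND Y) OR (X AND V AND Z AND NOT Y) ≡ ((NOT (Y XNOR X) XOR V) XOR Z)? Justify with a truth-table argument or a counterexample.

Yes, they are equivalent — the two output columns agree on all 16 assignments:
X | V | Z | Y | Expression 1 | Expression 2
-------------------------------------------
0 | 0 | 0 | 0 | 0 | 0
0 | 0 | 0 | 1 | 1 | 1
0 | 0 | 1 | 0 | 1 | 1
0 | 0 | 1 | 1 | 0 | 0
0 | 1 | 0 | 0 | 1 | 1
0 | 1 | 0 | 1 | 0 | 0
0 | 1 | 1 | 0 | 0 | 0
0 | 1 | 1 | 1 | 1 | 1
1 | 0 | 0 | 0 | 1 | 1
1 | 0 | 0 | 1 | 0 | 0
1 | 0 | 1 | 0 | 0 | 0
1 | 0 | 1 | 1 | 1 | 1
1 | 1 | 0 | 0 | 0 | 0
1 | 1 | 0 | 1 | 1 | 1
1 | 1 | 1 | 0 | 1 | 1
1 | 1 | 1 | 1 | 0 | 0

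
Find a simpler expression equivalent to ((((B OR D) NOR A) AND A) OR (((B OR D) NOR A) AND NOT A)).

By distribution ((E AND v) OR (E AND NOT v) = E):
= ((B OR D) NOR A)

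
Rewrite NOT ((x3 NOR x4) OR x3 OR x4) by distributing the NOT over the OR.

NOT (x3 NOR x4) AND NOT x3 AND NOT x4
De Morgan's: NOT(OR of terms) = AND of negations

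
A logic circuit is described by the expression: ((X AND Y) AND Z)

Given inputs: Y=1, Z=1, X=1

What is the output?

Substituting: ((1 AND 1) AND 1)
= 1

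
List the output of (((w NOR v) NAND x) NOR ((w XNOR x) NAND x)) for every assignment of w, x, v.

w | x | v | Output
------------------
0 | 0 | 0 | 0
0 | 0 | 1 | 0
0 | 1 | 0 | 0
0 | 1 | 1 | 0
1 | 0 | 0 | 0
1 | 0 | 1 | 0
1 | 1 | 0 | 0
1 | 1 | 1 | 0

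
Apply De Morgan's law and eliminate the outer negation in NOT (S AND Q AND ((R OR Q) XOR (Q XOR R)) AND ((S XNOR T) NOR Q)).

NOT S OR NOT Q OR NOT ((R OR Q) XOR (Q XOR R)) OR NOT ((S XNOR T) NOR Q)
De Morgan's: NOT(AND of terms) = OR of negations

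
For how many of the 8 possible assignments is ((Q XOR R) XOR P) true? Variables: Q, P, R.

Satisfying assignments: (0,0,1), (0,1,0), (1,0,0), (1,1,1)
Count: 4 out of 8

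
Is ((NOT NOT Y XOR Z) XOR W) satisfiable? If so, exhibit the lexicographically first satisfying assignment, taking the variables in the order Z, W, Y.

Z=0, W=0, Y=1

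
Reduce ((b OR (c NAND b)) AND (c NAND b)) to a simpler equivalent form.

By absorption (E AND (E OR v) = E):
= (c NAND b)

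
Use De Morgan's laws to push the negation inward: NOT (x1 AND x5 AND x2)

NOT x1 OR NOT x5 OR NOT x2
De Morgan's: NOT(AND of terms) = OR of negations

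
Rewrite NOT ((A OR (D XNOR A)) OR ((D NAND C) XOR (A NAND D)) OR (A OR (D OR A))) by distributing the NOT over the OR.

NOT (A OR (D XNOR A)) AND NOT ((D NAND C) XOR (A NAND D)) AND NOT (A OR (D OR A))
De Morgan's: NOT(OR of terms) = AND of negations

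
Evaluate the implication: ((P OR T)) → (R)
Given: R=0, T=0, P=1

Antecedent ((P OR T)) = 1; consequent (R) = 0.
1 → 0 = 0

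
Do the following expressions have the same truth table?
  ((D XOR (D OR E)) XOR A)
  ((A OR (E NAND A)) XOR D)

No. Counterexample: with E=0, D=0, A=0, Expression 1 = 0 but Expression 2 = 1.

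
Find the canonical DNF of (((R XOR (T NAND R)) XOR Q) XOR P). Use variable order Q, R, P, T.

(NOT Q AND NOT R AND NOT P AND NOT T) OR (NOT Q AND NOT R AND NOT P AND T) OR (NOT Q AND R AND NOT P AND T) OR (NOT Q AND R AND P AND NOT T) OR (Q AND NOT R AND P AND NOT T) OR (Q AND NOT R AND P AND T) OR (Q AND R AND NOT P AND NOT T) OR (Q AND R AND P AND T)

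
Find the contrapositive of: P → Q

Contrapositive: NOT Q → NOT P
Note: A statement and its contrapositive are logically equivalent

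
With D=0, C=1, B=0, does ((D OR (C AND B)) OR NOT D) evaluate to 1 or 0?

Substituting: ((0 OR (1 AND 0)) OR NOT 0)
= 1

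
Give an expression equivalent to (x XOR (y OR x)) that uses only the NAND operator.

((x NAND (x NAND ((y NAND y) NAND (x NAND x)))) NAND (((y NAND y) NAND (x NAND x)) NAND (x NAND ((y NAND y) NAND (x NAND x)))))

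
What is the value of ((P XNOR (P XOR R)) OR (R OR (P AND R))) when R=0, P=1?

Substituting: ((1 XNOR (1 XOR 0)) OR (0 OR (1 AND 0)))
= 1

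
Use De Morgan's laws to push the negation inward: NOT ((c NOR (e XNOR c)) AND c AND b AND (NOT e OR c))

NOT (c NOR (e XNOR c)) OR NOT c OR NOT b OR NOT (NOT e OR c)
De Morgan's: NOT(AND of terms) = OR of negations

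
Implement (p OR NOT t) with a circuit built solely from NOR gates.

((p NOR (t NOR t)) NOR (p NOR (t NOR t)))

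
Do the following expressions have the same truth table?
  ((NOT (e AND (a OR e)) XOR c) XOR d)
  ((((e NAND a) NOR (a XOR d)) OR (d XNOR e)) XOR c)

Yes, they are equivalent — the two output columns agree on all 16 assignments:
a | e | c | d | Expression 1 | Expression 2
-------------------------------------------
0 | 0 | 0 | 0 | 1 | 1
0 | 0 | 0 | 1 | 0 | 0
0 | 0 | 1 | 0 | 0 | 0
0 | 0 | 1 | 1 | 1 | 1
0 | 1 | 0 | 0 | 0 | 0
0 | 1 | 0 | 1 | 1 | 1
0 | 1 | 1 | 0 | 1 | 1
0 | 1 | 1 | 1 | 0 | 0
1 | 0 | 0 | 0 | 1 | 1
1 | 0 | 0 | 1 | 0 | 0
1 | 0 | 1 | 0 | 0 | 0
1 | 0 | 1 | 1 | 1 | 1
1 | 1 | 0 | 0 | 0 | 0
1 | 1 | 0 | 1 | 1 | 1
1 | 1 | 1 | 0 | 1 | 1
1 | 1 | 1 | 1 | 0 | 0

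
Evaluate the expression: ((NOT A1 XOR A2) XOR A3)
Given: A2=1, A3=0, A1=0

Substituting: ((NOT 0 XOR 1) XOR 0)
= 0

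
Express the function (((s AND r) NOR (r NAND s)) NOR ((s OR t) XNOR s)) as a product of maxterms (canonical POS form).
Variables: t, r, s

ΠM(0, 1, 2, 3, 5, 7) = (t OR r OR s) AND (t OR r OR NOT s) AND (t OR NOT r OR s) AND (t OR NOT r OR NOT s) AND (NOT t OR r OR NOT s) AND (NOT t OR NOT r OR NOT s)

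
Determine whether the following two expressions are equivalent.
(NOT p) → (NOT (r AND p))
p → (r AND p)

No, Inverse is not equivalent to original (counterexample: r=0, p=1)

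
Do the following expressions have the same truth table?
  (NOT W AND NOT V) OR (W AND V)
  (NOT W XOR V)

Yes, they are equivalent — the two output columns agree on all 4 assignments:
W | V | Expression 1 | Expression 2
-----------------------------------
0 | 0 | 1 | 1
0 | 1 | 0 | 0
1 | 0 | 0 | 0
1 | 1 | 1 | 1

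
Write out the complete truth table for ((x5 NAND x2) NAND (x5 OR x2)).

x5 | x2 | Output
----------------
0 | 0 | 1
0 | 1 | 0
1 | 0 | 0
1 | 1 | 1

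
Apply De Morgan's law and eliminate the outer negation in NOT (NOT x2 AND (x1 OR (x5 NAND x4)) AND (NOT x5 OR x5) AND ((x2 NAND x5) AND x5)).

x2 OR NOT (x1 OR (x5 NAND x4)) OR NOT (NOT x5 OR x5) OR NOT ((x2 NAND x5) AND x5)
De Morgan's: NOT(AND of terms) = OR of negations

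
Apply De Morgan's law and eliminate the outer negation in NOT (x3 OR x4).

NOT x3 AND NOT x4
De Morgan's: NOT(OR of terms) = AND of negations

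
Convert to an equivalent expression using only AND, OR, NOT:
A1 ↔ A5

(A1 AND A5) OR (NOT A1 AND NOT A5)
(Biconditional = both true or both false)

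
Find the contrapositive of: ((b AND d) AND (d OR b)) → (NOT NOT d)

Contrapositive: NOT d → NOT ((b AND d) AND (d OR b))
Note: A statement and its contrapositive are logically equivalent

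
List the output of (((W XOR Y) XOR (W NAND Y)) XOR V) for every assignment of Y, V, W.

Y | V | W | Output
------------------
0 | 0 | 0 | 1
0 | 0 | 1 | 0
0 | 1 | 0 | 0
0 | 1 | 1 | 1
1 | 0 | 0 | 0
1 | 0 | 1 | 0
1 | 1 | 0 | 1
1 | 1 | 1 | 1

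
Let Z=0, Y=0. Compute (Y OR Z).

Substituting: (0 OR 0)
= 0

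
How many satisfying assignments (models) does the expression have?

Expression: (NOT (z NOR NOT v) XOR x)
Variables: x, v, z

Satisfying assignments: (0,0,0), (0,0,1), (0,1,1), (1,1,0)
Count: 4 out of 8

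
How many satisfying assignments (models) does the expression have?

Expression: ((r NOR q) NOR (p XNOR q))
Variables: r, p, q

Satisfying assignments: (0,0,1), (1,0,1), (1,1,0)
Count: 3 out of 8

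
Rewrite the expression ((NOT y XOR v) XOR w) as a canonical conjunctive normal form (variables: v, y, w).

(v OR y OR NOT w) AND (v OR NOT y OR w) AND (NOT v OR y OR w) AND (NOT v OR NOT y OR NOT w)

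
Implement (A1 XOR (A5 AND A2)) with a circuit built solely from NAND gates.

((A1 NAND (A1 NAND ((A5 NAND A2) NAND (A5 NAND A2)))) NAND (((A5 NAND A2) NAND (A5 NAND A2)) NAND (A1 NAND ((A5 NAND A2) NAND (A5 NAND A2)))))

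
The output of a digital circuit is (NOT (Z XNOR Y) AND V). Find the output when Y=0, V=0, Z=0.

Substituting: (NOT (0 XNOR 0) AND 0)
= 0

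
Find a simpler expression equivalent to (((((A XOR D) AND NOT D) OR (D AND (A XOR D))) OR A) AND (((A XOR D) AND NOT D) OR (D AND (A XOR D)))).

By absorption (E AND (E OR v) = E) then distribution ((E AND v) OR (E AND NOT v) = E):
= (A XOR D)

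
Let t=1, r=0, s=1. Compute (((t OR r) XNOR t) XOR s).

Substituting: (((1 OR 0) XNOR 1) XOR 1)
= 0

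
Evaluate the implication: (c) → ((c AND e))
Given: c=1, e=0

Antecedent (c) = 1; consequent ((c AND e)) = 0.
1 → 0 = 0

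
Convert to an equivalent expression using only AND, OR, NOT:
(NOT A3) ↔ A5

((NOT A3) AND A5) OR (A3 AND NOT A5)
(Biconditional = both true or both false)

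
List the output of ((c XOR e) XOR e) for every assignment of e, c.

e | c | Output
--------------
0 | 0 | 0
0 | 1 | 1
1 | 0 | 0
1 | 1 | 1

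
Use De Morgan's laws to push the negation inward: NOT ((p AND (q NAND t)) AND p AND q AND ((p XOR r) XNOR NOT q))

NOT (p AND (q NAND t)) OR NOT p OR NOT q OR NOT ((p XOR r) XNOR NOT q)
De Morgan's: NOT(AND of terms) = OR of negations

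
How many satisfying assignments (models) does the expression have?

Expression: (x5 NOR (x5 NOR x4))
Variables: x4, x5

Satisfying assignments: (1,0)
Count: 1 out of 4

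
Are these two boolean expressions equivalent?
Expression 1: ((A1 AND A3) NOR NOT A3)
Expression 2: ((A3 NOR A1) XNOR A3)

No. Counterexample: with A3=0, A1=1, Expression 1 = 0 but Expression 2 = 1.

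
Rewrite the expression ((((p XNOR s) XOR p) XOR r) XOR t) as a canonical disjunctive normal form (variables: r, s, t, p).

(NOT r AND NOT s AND NOT t AND NOT p) OR (NOT r AND NOT s AND NOT t AND p) OR (NOT r AND s AND t AND NOT p) OR (NOT r AND s AND t AND p) OR (r AND NOT s AND t AND NOT p) OR (r AND NOT s AND t AND p) OR (r AND s AND NOT t AND NOT p) OR (r AND s AND NOT t AND p)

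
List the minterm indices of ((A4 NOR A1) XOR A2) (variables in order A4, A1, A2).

Σm(0, 3, 5, 7) = (NOT A4 AND NOT A1 AND NOT A2) OR (NOT A4 AND A1 AND A2) OR (A4 AND NOT A1 AND A2) OR (A4 AND A1 AND A2)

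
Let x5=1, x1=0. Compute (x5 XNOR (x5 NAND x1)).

Substituting: (1 XNOR (1 NAND 0))
= 1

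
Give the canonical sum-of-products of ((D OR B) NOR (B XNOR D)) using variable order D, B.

Σm() = FALSE (no minterms)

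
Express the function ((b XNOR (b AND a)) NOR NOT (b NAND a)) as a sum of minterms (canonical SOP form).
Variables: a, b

Σm(1) = (NOT a AND b)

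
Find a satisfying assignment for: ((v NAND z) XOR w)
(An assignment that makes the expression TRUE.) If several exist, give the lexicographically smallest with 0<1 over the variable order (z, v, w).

z=0, v=0, w=0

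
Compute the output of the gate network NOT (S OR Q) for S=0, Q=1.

Substituting: NOT (0 OR 1)
= 0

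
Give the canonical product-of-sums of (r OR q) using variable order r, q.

ΠM(0) = (r OR q)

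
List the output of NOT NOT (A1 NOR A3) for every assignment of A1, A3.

A1 | A3 | Output
----------------
0 | 0 | 1
0 | 1 | 0
1 | 0 | 0
1 | 1 | 0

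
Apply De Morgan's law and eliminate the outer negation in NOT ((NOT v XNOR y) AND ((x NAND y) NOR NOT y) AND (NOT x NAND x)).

NOT (NOT v XNOR y) OR NOT ((x NAND y) NOR NOT y) OR NOT (NOT x NAND x)
De Morgan's: NOT(AND of terms) = OR of negations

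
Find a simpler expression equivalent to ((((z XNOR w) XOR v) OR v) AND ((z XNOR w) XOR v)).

By absorption (E AND (E OR v) = E):
= ((z XNOR w) XOR v)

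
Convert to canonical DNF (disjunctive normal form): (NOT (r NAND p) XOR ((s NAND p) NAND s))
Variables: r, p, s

(NOT r AND NOT p AND NOT s) OR (NOT r AND p AND NOT s) OR (NOT r AND p AND s) OR (r AND NOT p AND NOT s)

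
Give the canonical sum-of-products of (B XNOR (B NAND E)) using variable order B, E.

Σm(2) = (B AND NOT E)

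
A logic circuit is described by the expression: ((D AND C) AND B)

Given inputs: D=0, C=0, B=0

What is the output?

Substituting: ((0 AND 0) AND 0)
= 0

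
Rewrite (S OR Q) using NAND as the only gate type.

((S NAND S) NAND (Q NAND Q))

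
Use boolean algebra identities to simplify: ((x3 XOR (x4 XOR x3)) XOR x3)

By XOR self-cancellation ((E XOR v) XOR v = E):
= (x4 XOR x3)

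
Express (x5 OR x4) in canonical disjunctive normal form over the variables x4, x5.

(NOT x4 AND x5) OR (x4 AND NOT x5) OR (x4 AND x5)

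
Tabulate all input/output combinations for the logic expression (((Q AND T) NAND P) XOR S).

T | S | P | Q | Output
----------------------
0 | 0 | 0 | 0 | 1
0 | 0 | 0 | 1 | 1
0 | 0 | 1 | 0 | 1
0 | 0 | 1 | 1 | 1
0 | 1 | 0 | 0 | 0
0 | 1 | 0 | 1 | 0
0 | 1 | 1 | 0 | 0
0 | 1 | 1 | 1 | 0
1 | 0 | 0 | 0 | 1
1 | 0 | 0 | 1 | 1
1 | 0 | 1 | 0 | 1
1 | 0 | 1 | 1 | 0
1 | 1 | 0 | 0 | 0
1 | 1 | 0 | 1 | 0
1 | 1 | 1 | 0 | 0
1 | 1 | 1 | 1 | 1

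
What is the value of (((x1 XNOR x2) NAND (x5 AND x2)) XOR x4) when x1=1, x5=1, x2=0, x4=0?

Substituting: (((1 XNOR 0) NAND (1 AND 0)) XOR 0)
= 1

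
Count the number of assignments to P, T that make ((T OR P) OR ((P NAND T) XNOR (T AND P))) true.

Satisfying assignments: (0,1), (1,0), (1,1)
Count: 3 out of 4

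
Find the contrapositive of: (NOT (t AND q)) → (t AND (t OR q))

Contrapositive: NOT (t AND (t OR q)) → (t AND q)
Note: A statement and its contrapositive are logically equivalent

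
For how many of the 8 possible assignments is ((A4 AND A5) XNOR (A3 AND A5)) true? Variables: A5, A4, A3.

Satisfying assignments: (0,0,0), (0,0,1), (0,1,0), (0,1,1), (1,0,0), (1,1,1)
Count: 6 out of 8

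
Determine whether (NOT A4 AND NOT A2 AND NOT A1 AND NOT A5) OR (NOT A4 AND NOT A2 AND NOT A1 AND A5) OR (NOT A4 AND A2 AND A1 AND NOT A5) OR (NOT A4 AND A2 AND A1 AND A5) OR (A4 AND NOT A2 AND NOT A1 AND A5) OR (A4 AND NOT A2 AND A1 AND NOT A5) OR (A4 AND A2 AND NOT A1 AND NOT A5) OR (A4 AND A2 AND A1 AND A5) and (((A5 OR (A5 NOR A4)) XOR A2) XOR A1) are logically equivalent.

Yes, they are equivalent — the two output columns agree on all 16 assignments:
A4 | A2 | A1 | A5 | Expression 1 | Expression 2
-----------------------------------------------
0 | 0 | 0 | 0 | 1 | 1
0 | 0 | 0 | 1 | 1 | 1
0 | 0 | 1 | 0 | 0 | 0
0 | 0 | 1 | 1 | 0 | 0
0 | 1 | 0 | 0 | 0 | 0
0 | 1 | 0 | 1 | 0 | 0
0 | 1 | 1 | 0 | 1 | 1
0 | 1 | 1 | 1 | 1 | 1
1 | 0 | 0 | 0 | 0 | 0
1 | 0 | 0 | 1 | 1 | 1
1 | 0 | 1 | 0 | 1 | 1
1 | 0 | 1 | 1 | 0 | 0
1 | 1 | 0 | 0 | 1 | 1
1 | 1 | 0 | 1 | 0 | 0
1 | 1 | 1 | 0 | 0 | 0
1 | 1 | 1 | 1 | 1 | 1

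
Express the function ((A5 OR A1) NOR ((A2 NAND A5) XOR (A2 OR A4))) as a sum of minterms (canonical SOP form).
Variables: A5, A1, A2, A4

Σm(1, 2, 3) = (NOT A5 AND NOT A1 AND NOT A2 AND A4) OR (NOT A5 AND NOT A1 AND A2 AND NOT A4) OR (NOT A5 AND NOT A1 AND A2 AND A4)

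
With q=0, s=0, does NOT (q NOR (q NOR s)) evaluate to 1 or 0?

Substituting: NOT (0 NOR (0 NOR 0))
= 1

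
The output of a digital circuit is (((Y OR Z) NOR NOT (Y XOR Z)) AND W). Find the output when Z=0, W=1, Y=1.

Substituting: (((1 OR 0) NOR NOT (1 XOR 0)) AND 1)
= 0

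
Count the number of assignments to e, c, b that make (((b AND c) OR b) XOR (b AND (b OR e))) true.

No assignment satisfies the expression.
Count: 0 out of 8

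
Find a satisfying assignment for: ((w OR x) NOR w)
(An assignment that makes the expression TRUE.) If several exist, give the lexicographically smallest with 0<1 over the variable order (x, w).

x=0, w=0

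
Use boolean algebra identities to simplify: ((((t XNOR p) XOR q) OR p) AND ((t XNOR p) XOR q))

By absorption (E AND (E OR v) = E):
= ((t XNOR p) XOR q)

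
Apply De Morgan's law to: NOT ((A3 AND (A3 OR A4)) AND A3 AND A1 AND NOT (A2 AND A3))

NOT (A3 AND (A3 OR A4)) OR NOT A3 OR NOT A1 OR (A2 AND A3)
De Morgan's: NOT(AND of terms) = OR of negations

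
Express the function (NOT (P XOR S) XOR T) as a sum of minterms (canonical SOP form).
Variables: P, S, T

Σm(0, 3, 5, 6) = (NOT P AND NOT S AND NOT T) OR (NOT P AND S AND T) OR (P AND NOT S AND T) OR (P AND S AND NOT T)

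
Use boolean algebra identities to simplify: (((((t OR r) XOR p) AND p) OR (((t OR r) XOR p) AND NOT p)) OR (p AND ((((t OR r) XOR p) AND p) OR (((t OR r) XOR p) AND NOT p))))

By absorption (E OR (E AND v) = E) then distribution ((E AND v) OR (E AND NOT v) = E):
= ((t OR r) XOR p)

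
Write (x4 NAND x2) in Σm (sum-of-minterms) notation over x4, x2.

Σm(0, 1, 2) = (NOT x4 AND NOT x2) OR (NOT x4 AND x2) OR (x4 AND NOT x2)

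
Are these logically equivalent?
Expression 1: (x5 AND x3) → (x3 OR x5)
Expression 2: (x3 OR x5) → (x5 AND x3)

No, Converse is not equivalent to original (counterexample: x5=0, x3=1)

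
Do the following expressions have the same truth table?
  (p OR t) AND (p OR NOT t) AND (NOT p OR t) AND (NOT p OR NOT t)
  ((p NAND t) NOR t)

Yes, they are equivalent — the two output columns agree on all 4 assignments:
p | t | Expression 1 | Expression 2
-----------------------------------
0 | 0 | 0 | 0
0 | 1 | 0 | 0
1 | 0 | 0 | 0
1 | 1 | 0 | 0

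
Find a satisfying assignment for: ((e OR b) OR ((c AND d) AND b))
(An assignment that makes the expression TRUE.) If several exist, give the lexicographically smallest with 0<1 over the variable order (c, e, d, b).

c=0, e=0, d=0, b=1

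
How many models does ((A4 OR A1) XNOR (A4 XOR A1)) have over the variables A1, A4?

Satisfying assignments: (0,0), (0,1), (1,0)
Count: 3 out of 4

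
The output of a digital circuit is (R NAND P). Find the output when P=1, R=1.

Substituting: (1 NAND 1)
= 0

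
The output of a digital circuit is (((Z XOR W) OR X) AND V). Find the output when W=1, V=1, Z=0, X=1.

Substituting: (((0 XOR 1) OR 1) AND 1)
= 1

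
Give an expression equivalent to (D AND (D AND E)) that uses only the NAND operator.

((D NAND ((D NAND E) NAND (D NAND E))) NAND (D NAND ((D NAND E) NAND (D NAND E))))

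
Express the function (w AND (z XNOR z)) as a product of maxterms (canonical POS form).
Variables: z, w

ΠM(0, 2) = (z OR w) AND (NOT z OR w)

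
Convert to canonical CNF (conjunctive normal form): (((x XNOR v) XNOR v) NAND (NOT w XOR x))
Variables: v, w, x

(v OR NOT w OR NOT x) AND (NOT v OR NOT w OR NOT x)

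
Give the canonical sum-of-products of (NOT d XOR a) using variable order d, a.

Σm(0, 3) = (NOT d AND NOT a) OR (d AND a)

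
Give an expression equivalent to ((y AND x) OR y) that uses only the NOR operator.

((((y NOR y) NOR (x NOR x)) NOR y) NOR (((y NOR y) NOR (x NOR x)) NOR y))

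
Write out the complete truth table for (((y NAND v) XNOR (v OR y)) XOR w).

v | w | y | Output
------------------
0 | 0 | 0 | 0
0 | 0 | 1 | 1
0 | 1 | 0 | 1
0 | 1 | 1 | 0
1 | 0 | 0 | 1
1 | 0 | 1 | 0
1 | 1 | 0 | 0
1 | 1 | 1 | 1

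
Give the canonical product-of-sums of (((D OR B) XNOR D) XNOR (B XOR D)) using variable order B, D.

ΠM(0, 2, 3) = (B OR D) AND (NOT B OR D) AND (NOT B OR NOT D)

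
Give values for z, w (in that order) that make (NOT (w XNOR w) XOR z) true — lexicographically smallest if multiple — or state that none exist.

z=1, w=0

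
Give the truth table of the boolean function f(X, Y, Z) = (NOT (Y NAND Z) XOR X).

X | Y | Z | Output
------------------
0 | 0 | 0 | 0
0 | 0 | 1 | 0
0 | 1 | 0 | 0
0 | 1 | 1 | 1
1 | 0 | 0 | 1
1 | 0 | 1 | 1
1 | 1 | 0 | 1
1 | 1 | 1 | 0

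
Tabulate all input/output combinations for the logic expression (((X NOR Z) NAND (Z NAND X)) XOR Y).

Z | Y | X | Output
------------------
0 | 0 | 0 | 0
0 | 0 | 1 | 1
0 | 1 | 0 | 1
0 | 1 | 1 | 0
1 | 0 | 0 | 1
1 | 0 | 1 | 1
1 | 1 | 0 | 0
1 | 1 | 1 | 0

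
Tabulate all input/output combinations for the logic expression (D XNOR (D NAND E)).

E | D | Output
--------------
0 | 0 | 0
0 | 1 | 1
1 | 0 | 0
1 | 1 | 0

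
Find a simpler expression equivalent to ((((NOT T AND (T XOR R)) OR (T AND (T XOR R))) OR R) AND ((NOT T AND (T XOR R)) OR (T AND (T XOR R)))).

By absorption (E AND (E OR v) = E) then distribution ((E AND v) OR (E AND NOT v) = E):
= (T XOR R)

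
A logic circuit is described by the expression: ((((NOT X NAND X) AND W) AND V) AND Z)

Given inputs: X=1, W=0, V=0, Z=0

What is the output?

Substituting: ((((NOT 1 NAND 1) AND 0) AND 0) AND 0)
= 0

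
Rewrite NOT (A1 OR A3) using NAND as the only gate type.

(((A1 NAND A1) NAND (A3 NAND A3)) NAND ((A1 NAND A1) NAND (A3 NAND A3)))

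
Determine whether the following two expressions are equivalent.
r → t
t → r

No, Converse is not equivalent to original (counterexample: r=0, t=1)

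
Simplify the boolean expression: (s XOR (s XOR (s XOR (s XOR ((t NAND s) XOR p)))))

By XOR self-cancellation ((E XOR v) XOR v = E) then XOR self-cancellation ((E XOR v) XOR v = E):
= ((t NAND s) XOR p)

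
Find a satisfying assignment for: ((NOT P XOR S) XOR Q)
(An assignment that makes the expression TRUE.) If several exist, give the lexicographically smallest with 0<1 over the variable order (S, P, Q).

S=0, P=0, Q=0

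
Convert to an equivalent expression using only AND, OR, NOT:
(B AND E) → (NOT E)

NOT (B AND E) OR (NOT E)
(Implication elimination: A → B = NOT A OR B)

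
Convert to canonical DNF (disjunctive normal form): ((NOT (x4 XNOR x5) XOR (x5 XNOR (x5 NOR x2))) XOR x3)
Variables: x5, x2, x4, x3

(NOT x5 AND NOT x2 AND NOT x4 AND x3) OR (NOT x5 AND NOT x2 AND x4 AND NOT x3) OR (NOT x5 AND x2 AND NOT x4 AND NOT x3) OR (NOT x5 AND x2 AND x4 AND x3) OR (x5 AND NOT x2 AND NOT x4 AND NOT x3) OR (x5 AND NOT x2 AND x4 AND x3) OR (x5 AND x2 AND NOT x4 AND NOT x3) OR (x5 AND x2 AND x4 AND x3)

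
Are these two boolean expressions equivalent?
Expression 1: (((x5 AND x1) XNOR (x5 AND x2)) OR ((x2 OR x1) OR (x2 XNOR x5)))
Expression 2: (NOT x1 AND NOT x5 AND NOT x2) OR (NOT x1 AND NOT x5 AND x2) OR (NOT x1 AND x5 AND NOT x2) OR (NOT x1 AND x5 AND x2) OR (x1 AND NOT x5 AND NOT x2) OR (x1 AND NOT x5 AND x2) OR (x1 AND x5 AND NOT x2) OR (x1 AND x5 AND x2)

Yes, they are equivalent — the two output columns agree on all 8 assignments:
x1 | x5 | x2 | Expression 1 | Expression 2
------------------------------------------
0 | 0 | 0 | 1 | 1
0 | 0 | 1 | 1 | 1
0 | 1 | 0 | 1 | 1
0 | 1 | 1 | 1 | 1
1 | 0 | 0 | 1 | 1
1 | 0 | 1 | 1 | 1
1 | 1 | 0 | 1 | 1
1 | 1 | 1 | 1 | 1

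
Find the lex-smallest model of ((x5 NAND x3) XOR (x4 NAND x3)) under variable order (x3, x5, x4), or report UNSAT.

x3=1, x5=0, x4=1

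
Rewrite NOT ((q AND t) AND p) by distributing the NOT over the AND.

NOT (q AND t) OR NOT p
De Morgan's: NOT(AND of terms) = OR of negations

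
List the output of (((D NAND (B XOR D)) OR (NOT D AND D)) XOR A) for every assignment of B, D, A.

B | D | A | Output
------------------
0 | 0 | 0 | 1
0 | 0 | 1 | 0
0 | 1 | 0 | 0
0 | 1 | 1 | 1
1 | 0 | 0 | 1
1 | 0 | 1 | 0
1 | 1 | 0 | 1
1 | 1 | 1 | 0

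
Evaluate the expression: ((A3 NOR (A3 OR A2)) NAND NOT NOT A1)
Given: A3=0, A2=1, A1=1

Substituting: ((0 NOR (0 OR 1)) NAND NOT NOT 1)
= 1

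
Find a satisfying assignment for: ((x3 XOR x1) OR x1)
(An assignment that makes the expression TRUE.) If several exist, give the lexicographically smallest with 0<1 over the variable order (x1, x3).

x1=0, x3=1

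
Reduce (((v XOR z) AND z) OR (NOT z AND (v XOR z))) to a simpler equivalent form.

By distribution ((E AND v) OR (E AND NOT v) = E):
= (v XOR z)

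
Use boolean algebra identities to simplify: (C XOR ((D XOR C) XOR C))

By XOR self-cancellation ((E XOR v) XOR v = E):
= (D XOR C)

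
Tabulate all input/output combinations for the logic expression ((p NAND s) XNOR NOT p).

s | p | Output
--------------
0 | 0 | 1
0 | 1 | 0
1 | 0 | 1
1 | 1 | 1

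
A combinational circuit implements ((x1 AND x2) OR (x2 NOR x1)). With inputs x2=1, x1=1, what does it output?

Substituting: ((1 AND 1) OR (1 NOR 1))
= 1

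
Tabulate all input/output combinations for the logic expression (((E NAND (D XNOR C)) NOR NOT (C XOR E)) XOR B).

D | E | B | C | Output
----------------------
0 | 0 | 0 | 0 | 0
0 | 0 | 0 | 1 | 0
0 | 0 | 1 | 0 | 1
0 | 0 | 1 | 1 | 1
0 | 1 | 0 | 0 | 1
0 | 1 | 0 | 1 | 0
0 | 1 | 1 | 0 | 0
0 | 1 | 1 | 1 | 1
1 | 0 | 0 | 0 | 0
1 | 0 | 0 | 1 | 0
1 | 0 | 1 | 0 | 1
1 | 0 | 1 | 1 | 1
1 | 1 | 0 | 0 | 0
1 | 1 | 0 | 1 | 0
1 | 1 | 1 | 0 | 1
1 | 1 | 1 | 1 | 1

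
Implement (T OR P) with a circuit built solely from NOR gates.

((T NOR P) NOR (T NOR P))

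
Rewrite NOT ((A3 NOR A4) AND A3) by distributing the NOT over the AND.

NOT (A3 NOR A4) OR NOT A3
De Morgan's: NOT(AND of terms) = OR of negations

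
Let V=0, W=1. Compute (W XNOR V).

Substituting: (1 XNOR 0)
= 0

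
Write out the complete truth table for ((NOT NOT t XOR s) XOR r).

s | t | r | Output
------------------
0 | 0 | 0 | 0
0 | 0 | 1 | 1
0 | 1 | 0 | 1
0 | 1 | 1 | 0
1 | 0 | 0 | 1
1 | 0 | 1 | 0
1 | 1 | 0 | 0
1 | 1 | 1 | 1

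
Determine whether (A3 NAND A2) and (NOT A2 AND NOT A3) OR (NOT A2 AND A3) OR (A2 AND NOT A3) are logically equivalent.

Yes, they are equivalent — the two output columns agree on all 4 assignments:
A2 | A3 | Expression 1 | Expression 2
-------------------------------------
0 | 0 | 1 | 1
0 | 1 | 1 | 1
1 | 0 | 1 | 1
1 | 1 | 0 | 0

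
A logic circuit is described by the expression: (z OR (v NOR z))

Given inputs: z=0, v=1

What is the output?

Substituting: (0 OR (1 NOR 0))
= 0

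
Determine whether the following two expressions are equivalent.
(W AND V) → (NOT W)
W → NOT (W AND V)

Yes, Contrapositive is always equivalent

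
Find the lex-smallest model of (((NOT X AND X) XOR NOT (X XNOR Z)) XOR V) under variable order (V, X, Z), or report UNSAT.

V=0, X=0, Z=1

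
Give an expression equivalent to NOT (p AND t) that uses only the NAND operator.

(((p NAND t) NAND (p NAND t)) NAND ((p NAND t) NAND (p NAND t)))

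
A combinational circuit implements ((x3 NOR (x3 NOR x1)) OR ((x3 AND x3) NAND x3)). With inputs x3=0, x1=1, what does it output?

Substituting: ((0 NOR (0 NOR 1)) OR ((0 AND 0) NAND 0))
= 1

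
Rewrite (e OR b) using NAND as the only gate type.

((e NAND e) NAND (b NAND b))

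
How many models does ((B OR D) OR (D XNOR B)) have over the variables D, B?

Satisfying assignments: (0,0), (0,1), (1,0), (1,1)
Count: 4 out of 4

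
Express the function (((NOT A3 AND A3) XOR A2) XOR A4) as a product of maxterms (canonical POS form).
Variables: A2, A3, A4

ΠM(0, 2, 5, 7) = (A2 OR A3 OR A4) AND (A2 OR NOT A3 OR A4) AND (NOT A2 OR A3 OR NOT A4) AND (NOT A2 OR NOT A3 OR NOT A4)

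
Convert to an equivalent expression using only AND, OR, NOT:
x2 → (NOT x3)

NOT x2 OR (NOT x3)
(Implication elimination: A → B = NOT A OR B)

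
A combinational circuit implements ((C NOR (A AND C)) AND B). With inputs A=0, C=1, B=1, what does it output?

Substituting: ((1 NOR (0 AND 1)) AND 1)
= 0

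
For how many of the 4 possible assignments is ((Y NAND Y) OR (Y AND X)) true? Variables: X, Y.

Satisfying assignments: (0,0), (1,0), (1,1)
Count: 3 out of 4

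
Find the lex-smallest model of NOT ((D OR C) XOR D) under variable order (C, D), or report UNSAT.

C=0, D=0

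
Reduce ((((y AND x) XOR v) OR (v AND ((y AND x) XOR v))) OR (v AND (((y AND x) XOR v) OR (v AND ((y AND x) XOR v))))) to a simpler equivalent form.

By absorption (E OR (E AND v) = E) then absorption (E OR (E AND v) = E):
= ((y AND x) XOR v)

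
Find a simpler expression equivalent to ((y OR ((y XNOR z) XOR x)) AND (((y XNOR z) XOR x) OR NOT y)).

By distribution ((E OR v) AND (E OR NOT v) = E):
= ((y XNOR z) XOR x)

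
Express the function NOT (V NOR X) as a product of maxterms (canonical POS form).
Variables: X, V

ΠM(0) = (X OR V)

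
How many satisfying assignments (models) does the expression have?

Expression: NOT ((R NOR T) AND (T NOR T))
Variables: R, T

Satisfying assignments: (0,1), (1,0), (1,1)
Count: 3 out of 4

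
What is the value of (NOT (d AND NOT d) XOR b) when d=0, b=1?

Substituting: (NOT (0 AND NOT 0) XOR 1)
= 0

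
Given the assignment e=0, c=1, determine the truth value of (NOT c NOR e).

Substituting: (NOT 1 NOR 0)
= 1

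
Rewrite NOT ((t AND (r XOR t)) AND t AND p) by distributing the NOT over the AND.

NOT (t AND (r XOR t)) OR NOT t OR NOT p
De Morgan's: NOT(AND of terms) = OR of negations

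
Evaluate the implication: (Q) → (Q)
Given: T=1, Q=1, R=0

Antecedent (Q) = 1; consequent (Q) = 1.
1 → 1 = 1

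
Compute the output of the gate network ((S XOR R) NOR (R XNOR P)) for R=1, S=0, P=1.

Substituting: ((0 XOR 1) NOR (1 XNOR 1))
= 0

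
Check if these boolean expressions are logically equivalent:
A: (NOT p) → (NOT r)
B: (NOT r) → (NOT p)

No, Converse is not equivalent to original (counterexample: r=0, p=1, q=0)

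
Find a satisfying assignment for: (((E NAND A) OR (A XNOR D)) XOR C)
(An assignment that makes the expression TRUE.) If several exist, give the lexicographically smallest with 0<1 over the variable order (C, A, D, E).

C=0, A=0, D=0, E=0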